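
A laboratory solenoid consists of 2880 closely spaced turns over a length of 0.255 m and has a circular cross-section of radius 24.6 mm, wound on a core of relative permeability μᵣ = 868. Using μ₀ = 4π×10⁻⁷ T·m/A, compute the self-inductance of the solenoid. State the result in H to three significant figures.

A = πr² = π(2.460×10^-2 m)² = 1.901×10^-3 m².
For a long solenoid, L = μ₀μᵣN²A/ℓ.
L = (4π×10⁻⁷)(868)(2880)²(1.901×10^-3)/(0.255 m) = 67.45 H.

L ≈ 67.5 H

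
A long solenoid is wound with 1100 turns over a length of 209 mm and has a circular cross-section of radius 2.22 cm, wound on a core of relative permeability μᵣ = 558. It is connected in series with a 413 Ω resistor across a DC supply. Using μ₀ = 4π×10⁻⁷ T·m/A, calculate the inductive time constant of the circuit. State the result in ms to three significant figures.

τ ≈ 15.2 ms

A = πr² = π(2.220×10^-2 m)² = 1.548×10^-3 m².
L = μ₀μᵣN²A/ℓ = (4π×10⁻⁷)(558)(1100)²(1.548×10^-3)/(0.209) = 6.285 H.
τ = L/R = (6.285)/(413) = 1.522×10^-2 s.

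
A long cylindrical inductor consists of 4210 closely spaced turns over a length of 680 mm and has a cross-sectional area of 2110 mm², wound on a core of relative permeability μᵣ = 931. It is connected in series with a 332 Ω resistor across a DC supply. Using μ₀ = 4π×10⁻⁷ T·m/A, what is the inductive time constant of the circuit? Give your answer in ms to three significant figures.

τ ≈ 194 ms

A = 2110 mm² = 2.110×10^-3 m².
L = μ₀μᵣN²A/ℓ = (4π×10⁻⁷)(931)(4210)²(2.110×10^-3)/(0.68) = 64.34 H.
τ = L/R = (64.34)/(332) = 0.1938 s.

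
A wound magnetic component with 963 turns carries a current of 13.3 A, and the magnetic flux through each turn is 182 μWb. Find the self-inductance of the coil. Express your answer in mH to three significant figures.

L ≈ 13.2 mH

Self-inductance is defined by L = NΦ_B/I (flux linkage over current).
L = (963)(1.820×10^-4 Wb)/(13.3 A) = 1.318×10^-2 H.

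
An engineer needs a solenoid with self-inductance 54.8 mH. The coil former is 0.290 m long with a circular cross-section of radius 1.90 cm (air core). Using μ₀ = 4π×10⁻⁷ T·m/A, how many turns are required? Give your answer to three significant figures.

A = πr² = π(1.900×10^-2 m)² = 1.134×10^-3 m².
From L = μ₀N²A/ℓ, N = √(Lℓ / (μ₀A)).
N = √[(5.480×10^-2)(0.29) / ((4π×10⁻⁷)×1.134×10^-3)] = √(1.115×10^7) ≈ 3339.3.

N ≈ 3340 turns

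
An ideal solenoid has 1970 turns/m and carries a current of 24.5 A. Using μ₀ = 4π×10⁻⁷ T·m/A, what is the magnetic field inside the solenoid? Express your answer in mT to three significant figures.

Inside a long solenoid, B = μ₀nI.
B = (4π×10⁻⁷)(1.970×10^3 m⁻¹)(24.5 A) = 6.065×10^-2 T.

B ≈ 60.7 mT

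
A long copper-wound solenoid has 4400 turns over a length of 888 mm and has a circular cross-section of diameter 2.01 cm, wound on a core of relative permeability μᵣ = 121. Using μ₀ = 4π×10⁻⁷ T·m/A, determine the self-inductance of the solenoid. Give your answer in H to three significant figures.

A = π(d/2)² = π(1.005×10^-2 m)² = 3.173×10^-4 m².
For a long solenoid, L = μ₀μᵣN²A/ℓ.
L = (4π×10⁻⁷)(121)(4400)²(3.173×10^-4)/(0.888 m) = 1.052 H.

L ≈ 1.05 H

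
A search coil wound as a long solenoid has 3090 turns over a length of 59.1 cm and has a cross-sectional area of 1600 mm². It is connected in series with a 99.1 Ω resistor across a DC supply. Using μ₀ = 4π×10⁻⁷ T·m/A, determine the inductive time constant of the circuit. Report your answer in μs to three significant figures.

A = 1600 mm² = 1.600×10^-3 m².
L = μ₀N²A/ℓ = (4π×10⁻⁷)(3090)²(1.600×10^-3)/(0.591) = 3.248×10^-2 H.
τ = L/R = (3.248×10^-2)/(99.1) = 3.278×10^-4 s.

τ ≈ 328 μs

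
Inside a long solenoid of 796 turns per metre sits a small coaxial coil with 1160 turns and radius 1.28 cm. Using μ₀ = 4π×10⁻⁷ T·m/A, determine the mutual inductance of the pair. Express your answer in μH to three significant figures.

M ≈ 597 μH

The outer solenoid produces a uniform field B₁ = μ₀n₁I₁ across the inner coil,
so the flux linkage is N₂Φ = N₂B₁A₂ = μ₀n₁N₂A₂·I₁, giving M = μ₀n₁N₂A₂.
A₂ = πr² = π(1.280×10^-2 m)² = 5.147×10^-4 m².
M = (4π×10⁻⁷)(796)(1160)(5.147×10^-4) = 5.972×10^-4 H.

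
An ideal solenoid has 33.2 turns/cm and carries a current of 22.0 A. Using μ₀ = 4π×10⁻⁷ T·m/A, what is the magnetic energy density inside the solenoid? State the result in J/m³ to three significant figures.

B = μ₀nI = (4π×10⁻⁷)(3.320×10^3)(22.0) = 9.178×10^-2 T.
u = B²/(2μ₀) = (9.178×10^-2)²/(2×4π×10⁻⁷) = 3.352×10^3 J/m³.

u ≈ 3350 J/m³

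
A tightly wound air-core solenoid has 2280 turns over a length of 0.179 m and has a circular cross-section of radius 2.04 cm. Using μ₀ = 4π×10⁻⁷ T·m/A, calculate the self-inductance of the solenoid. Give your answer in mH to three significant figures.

L ≈ 47.7 mH

A = πr² = π(2.040×10^-2 m)² = 1.307×10^-3 m².
For a long solenoid, L = μ₀N²A/ℓ.
L = (4π×10⁻⁷)(2280)²(1.307×10^-3)/(0.179 m) = 4.771×10^-2 H.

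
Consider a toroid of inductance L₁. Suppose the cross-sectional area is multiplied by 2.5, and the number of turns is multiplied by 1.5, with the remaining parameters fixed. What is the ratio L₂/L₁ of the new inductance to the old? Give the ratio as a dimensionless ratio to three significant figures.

L₂/L₁ = 5.63

For a toroid, L ∝ μᵣN²A/R.
L₂/L₁ = (2.5) × (1.5)^2 = 5.63.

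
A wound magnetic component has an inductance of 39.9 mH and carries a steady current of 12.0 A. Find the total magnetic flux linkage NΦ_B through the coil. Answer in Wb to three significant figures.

NΦ_B ≈ 0.479 Wb

From L = NΦ_B/I, the flux linkage is NΦ_B = LI.
NΦ_B = (3.990×10^-2 H)(12.0 A) = 0.4788 Wb.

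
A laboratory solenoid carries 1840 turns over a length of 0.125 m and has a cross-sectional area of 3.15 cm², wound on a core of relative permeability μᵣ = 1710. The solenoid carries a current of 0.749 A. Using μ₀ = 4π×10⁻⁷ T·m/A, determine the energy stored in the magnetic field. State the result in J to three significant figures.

A = 3.15 cm² = 3.150×10^-4 m².
L = μ₀μᵣN²A/ℓ = (4π×10⁻⁷)(1710)(1840)²(3.150×10^-4)/(0.125) = 18.33 H.
U = ½LI² = ½(18.33)(0.749)² = 5.143 J.

U ≈ 5.14 J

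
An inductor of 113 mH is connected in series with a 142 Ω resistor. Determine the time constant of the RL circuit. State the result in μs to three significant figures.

τ = L/R = (0.113 H)/(142 Ω) = 7.958×10^-4 s.

τ ≈ 796 μs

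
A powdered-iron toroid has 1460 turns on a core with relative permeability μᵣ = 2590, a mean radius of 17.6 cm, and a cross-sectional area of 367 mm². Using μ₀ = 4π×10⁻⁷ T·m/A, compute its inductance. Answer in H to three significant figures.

For a thin toroid, L = μ₀μᵣN²A/(2πR).
L = (4π×10⁻⁷)(2590)(1460)²(3.670×10^-4) / (2π×0.176 m) = 2.302 H.

L ≈ 2.30 H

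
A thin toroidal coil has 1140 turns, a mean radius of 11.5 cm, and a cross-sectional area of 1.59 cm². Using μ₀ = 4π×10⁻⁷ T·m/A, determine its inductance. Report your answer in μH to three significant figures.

For a thin toroid, L = μ₀N²A/(2πR).
L = (4π×10⁻⁷)(1140)²(1.590×10^-4) / (2π×0.115 m) = 3.594×10^-4 H.

L ≈ 359 μH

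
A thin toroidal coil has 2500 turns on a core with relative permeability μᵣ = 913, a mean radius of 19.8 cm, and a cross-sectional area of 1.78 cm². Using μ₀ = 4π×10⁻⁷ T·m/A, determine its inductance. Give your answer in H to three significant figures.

L ≈ 1.03 H

For a thin toroid, L = μ₀μᵣN²A/(2πR).
L = (4π×10⁻⁷)(913)(2500)²(1.780×10^-4) / (2π×0.198 m) = 1.026 H.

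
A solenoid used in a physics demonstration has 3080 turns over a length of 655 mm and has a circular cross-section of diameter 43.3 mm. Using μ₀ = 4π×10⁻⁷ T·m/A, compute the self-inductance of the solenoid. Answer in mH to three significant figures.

A = π(d/2)² = π(2.165×10^-2 m)² = 1.473×10^-3 m².
For a long solenoid, L = μ₀N²A/ℓ.
L = (4π×10⁻⁷)(3080)²(1.473×10^-3)/(0.655 m) = 2.680×10^-2 H.

L ≈ 26.8 mH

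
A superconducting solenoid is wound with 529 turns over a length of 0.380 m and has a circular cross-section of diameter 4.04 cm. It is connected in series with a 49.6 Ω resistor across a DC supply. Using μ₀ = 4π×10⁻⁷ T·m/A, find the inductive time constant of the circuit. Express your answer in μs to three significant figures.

τ ≈ 23.9 μs

A = π(d/2)² = π(2.020×10^-2 m)² = 1.282×10^-3 m².
L = μ₀N²A/ℓ = (4π×10⁻⁷)(529)²(1.282×10^-3)/(0.38) = 1.186×10^-3 H.
τ = L/R = (1.186×10^-3)/(49.6) = 2.392×10^-5 s.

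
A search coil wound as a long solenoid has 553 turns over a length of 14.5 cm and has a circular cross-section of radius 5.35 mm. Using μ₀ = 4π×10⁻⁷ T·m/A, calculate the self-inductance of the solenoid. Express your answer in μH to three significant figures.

A = πr² = π(5.350×10^-3 m)² = 8.992×10^-5 m².
For a long solenoid, L = μ₀N²A/ℓ.
L = (4π×10⁻⁷)(553)²(8.992×10^-5)/(0.145 m) = 2.383×10^-4 H.

L ≈ 238 μH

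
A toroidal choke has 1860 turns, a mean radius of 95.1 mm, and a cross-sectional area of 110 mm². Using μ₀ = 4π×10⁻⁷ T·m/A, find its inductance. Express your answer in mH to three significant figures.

L ≈ 0.800 mH

For a thin toroid, L = μ₀N²A/(2πR).
L = (4π×10⁻⁷)(1860)²(1.100×10^-4) / (2π×9.510×10^-2 m) = 8.003×10^-4 H.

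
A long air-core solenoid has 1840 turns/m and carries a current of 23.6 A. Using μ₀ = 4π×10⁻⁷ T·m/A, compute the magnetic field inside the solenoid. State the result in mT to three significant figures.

Inside a long solenoid, B = μ₀nI.
B = (4π×10⁻⁷)(1.840×10^3 m⁻¹)(23.6 A) = 5.457×10^-2 T.

B ≈ 54.6 mT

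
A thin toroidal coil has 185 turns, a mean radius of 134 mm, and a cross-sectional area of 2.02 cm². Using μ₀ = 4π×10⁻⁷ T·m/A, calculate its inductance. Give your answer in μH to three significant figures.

For a thin toroid, L = μ₀N²A/(2πR).
L = (4π×10⁻⁷)(185)²(2.020×10^-4) / (2π×0.134 m) = 1.032×10^-5 H.

L ≈ 10.3 μH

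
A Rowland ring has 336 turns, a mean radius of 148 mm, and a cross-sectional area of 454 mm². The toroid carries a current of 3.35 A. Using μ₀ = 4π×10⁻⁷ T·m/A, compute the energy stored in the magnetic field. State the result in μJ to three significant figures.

L = μ₀N²A/(2πR) = (4π×10⁻⁷)(336)²(4.540×10^-4)/(2π×0.148) = 6.926×10^-5 H.
U = ½LI² = ½(6.926×10^-5)(3.35)² = 3.887×10^-4 J.

U ≈ 389 μJ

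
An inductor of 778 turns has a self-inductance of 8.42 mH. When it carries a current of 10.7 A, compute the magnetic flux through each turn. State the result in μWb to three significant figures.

From L = NΦ_B/I, the flux per turn is Φ_B = LI/N.
Φ_B = (8.420×10^-3 H)(10.7 A)/778 = 1.158×10^-4 Wb.

Φ_B ≈ 116 μWb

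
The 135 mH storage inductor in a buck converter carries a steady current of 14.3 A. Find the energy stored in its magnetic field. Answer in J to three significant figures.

U ≈ 13.8 J

Stored magnetic energy: U = ½LI².
U = ½(0.135 H)(14.3 A)² = 13.8 J.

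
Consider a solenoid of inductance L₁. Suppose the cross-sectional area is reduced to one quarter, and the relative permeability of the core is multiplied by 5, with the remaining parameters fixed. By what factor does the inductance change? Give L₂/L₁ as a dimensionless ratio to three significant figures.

For a solenoid, L ∝ μᵣN²A/ℓ.
L₂/L₁ = (0.25) × (5) = 1.25.

L₂/L₁ = 1.25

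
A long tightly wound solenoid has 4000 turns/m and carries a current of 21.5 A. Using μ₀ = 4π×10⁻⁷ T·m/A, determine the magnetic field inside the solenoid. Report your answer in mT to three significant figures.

Inside a long solenoid, B = μ₀nI.
B = (4π×10⁻⁷)(4.000×10^3 m⁻¹)(21.5 A) = 0.1081 T.

B ≈ 108 mT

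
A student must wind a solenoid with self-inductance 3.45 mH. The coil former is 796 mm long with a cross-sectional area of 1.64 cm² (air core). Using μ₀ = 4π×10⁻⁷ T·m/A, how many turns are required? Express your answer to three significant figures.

N ≈ 3650 turns

A = 1.64 cm² = 1.640×10^-4 m².
From L = μ₀N²A/ℓ, N = √(Lℓ / (μ₀A)).
N = √[(3.450×10^-3)(0.796) / ((4π×10⁻⁷)×1.640×10^-4)] = √(1.333×10^7) ≈ 3650.4.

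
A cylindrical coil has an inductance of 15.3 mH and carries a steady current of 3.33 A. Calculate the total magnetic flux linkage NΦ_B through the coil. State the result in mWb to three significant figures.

NΦ_B ≈ 50.9 mWb

From L = NΦ_B/I, the flux linkage is NΦ_B = LI.
NΦ_B = (1.530×10^-2 H)(3.33 A) = 5.0949×10^-2 Wb.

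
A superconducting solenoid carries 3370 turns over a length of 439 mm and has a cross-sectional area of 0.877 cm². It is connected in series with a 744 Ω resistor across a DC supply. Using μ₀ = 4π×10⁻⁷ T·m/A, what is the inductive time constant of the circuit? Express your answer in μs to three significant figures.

A = 0.877 cm² = 8.770×10^-5 m².
L = μ₀N²A/ℓ = (4π×10⁻⁷)(3370)²(8.770×10^-5)/(0.439) = 2.851×10^-3 H.
τ = L/R = (2.851×10^-3)/(744) = 3.832×10^-6 s.

τ ≈ 3.83 μs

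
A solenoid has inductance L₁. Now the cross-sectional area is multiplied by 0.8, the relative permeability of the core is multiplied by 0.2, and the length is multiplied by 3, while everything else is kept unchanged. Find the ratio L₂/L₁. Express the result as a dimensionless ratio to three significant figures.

For a solenoid, L ∝ μᵣN²A/ℓ.
L₂/L₁ = (0.8) × (0.2) × (3)^-1 = 0.0533.

L₂/L₁ = 0.0533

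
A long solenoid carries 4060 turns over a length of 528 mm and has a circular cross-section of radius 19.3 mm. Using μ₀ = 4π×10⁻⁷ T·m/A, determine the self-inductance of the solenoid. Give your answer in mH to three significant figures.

A = πr² = π(1.930×10^-2 m)² = 1.170×10^-3 m².
For a long solenoid, L = μ₀N²A/ℓ.
L = (4π×10⁻⁷)(4060)²(1.170×10^-3)/(0.528 m) = 4.591×10^-2 H.

L ≈ 45.9 mH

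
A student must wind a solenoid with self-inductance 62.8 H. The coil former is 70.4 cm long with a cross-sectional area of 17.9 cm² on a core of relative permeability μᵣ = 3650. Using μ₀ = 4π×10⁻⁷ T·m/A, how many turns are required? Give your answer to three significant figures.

A = 17.9 cm² = 1.790×10^-3 m².
From L = μ₀μᵣN²A/ℓ, N = √(Lℓ / (μ₀μᵣA)).
N = √[(62.8)(0.704) / ((4π×10⁻⁷)(3650)×1.790×10^-3)] = √(5.3849×10^6) ≈ 2320.5.

N ≈ 2320 turns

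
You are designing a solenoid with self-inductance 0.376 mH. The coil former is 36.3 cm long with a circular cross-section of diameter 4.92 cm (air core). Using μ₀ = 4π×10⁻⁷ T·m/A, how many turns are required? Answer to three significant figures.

N ≈ 239 turns

A = π(d/2)² = π(2.460×10^-2 m)² = 1.901×10^-3 m².
From L = μ₀N²A/ℓ, N = √(Lℓ / (μ₀A)).
N = √[(3.760×10^-4)(0.363) / ((4π×10⁻⁷)×1.901×10^-3)] = √(5.713×10^4) ≈ 239.0.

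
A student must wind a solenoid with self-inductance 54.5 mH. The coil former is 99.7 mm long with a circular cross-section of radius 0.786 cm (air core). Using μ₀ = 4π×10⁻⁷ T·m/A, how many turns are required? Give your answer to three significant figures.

N ≈ 4720 turns

A = πr² = π(7.860×10^-3 m)² = 1.941×10^-4 m².
From L = μ₀N²A/ℓ, N = √(Lℓ / (μ₀A)).
N = √[(5.450×10^-2)(9.970×10^-2) / ((4π×10⁻⁷)×1.941×10^-4)] = √(2.228×10^7) ≈ 4720.0.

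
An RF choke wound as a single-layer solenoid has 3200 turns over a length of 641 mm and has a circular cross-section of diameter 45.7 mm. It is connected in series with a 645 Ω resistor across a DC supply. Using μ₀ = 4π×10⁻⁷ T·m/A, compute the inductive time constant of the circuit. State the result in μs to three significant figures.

A = π(d/2)² = π(2.285×10^-2 m)² = 1.640×10^-3 m².
L = μ₀N²A/ℓ = (4π×10⁻⁷)(3200)²(1.640×10^-3)/(0.641) = 3.293×10^-2 H.
τ = L/R = (3.293×10^-2)/(645) = 5.105×10^-5 s.

τ ≈ 51.1 μs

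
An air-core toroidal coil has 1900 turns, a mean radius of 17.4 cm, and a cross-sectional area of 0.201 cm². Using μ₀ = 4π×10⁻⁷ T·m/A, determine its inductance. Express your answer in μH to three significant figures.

L ≈ 83.4 μH

For a thin toroid, L = μ₀N²A/(2πR).
L = (4π×10⁻⁷)(1900)²(2.010×10^-5) / (2π×0.174 m) = 8.340×10^-5 H.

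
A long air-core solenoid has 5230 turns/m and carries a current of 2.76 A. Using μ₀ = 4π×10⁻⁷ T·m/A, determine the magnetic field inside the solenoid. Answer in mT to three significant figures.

B ≈ 18.1 mT

Inside a long solenoid, B = μ₀nI.
B = (4π×10⁻⁷)(5.230×10^3 m⁻¹)(2.76 A) = 1.814×10^-2 T.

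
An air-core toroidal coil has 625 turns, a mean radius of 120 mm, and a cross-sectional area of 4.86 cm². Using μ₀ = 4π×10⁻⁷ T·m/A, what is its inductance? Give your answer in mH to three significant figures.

For a thin toroid, L = μ₀N²A/(2πR).
L = (4π×10⁻⁷)(625)²(4.860×10^-4) / (2π×0.12 m) = 3.164×10^-4 H.

L ≈ 0.316 mH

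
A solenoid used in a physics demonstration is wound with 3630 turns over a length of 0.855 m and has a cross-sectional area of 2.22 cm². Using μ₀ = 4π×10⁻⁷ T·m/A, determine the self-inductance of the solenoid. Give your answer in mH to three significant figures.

L ≈ 4.30 mH

A = 2.22 cm² = 2.220×10^-4 m².
For a long solenoid, L = μ₀N²A/ℓ.
L = (4π×10⁻⁷)(3630)²(2.220×10^-4)/(0.855 m) = 4.299×10^-3 H.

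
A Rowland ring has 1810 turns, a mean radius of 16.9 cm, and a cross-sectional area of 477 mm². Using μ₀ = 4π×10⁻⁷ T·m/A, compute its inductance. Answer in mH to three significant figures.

For a thin toroid, L = μ₀N²A/(2πR).
L = (4π×10⁻⁷)(1810)²(4.770×10^-4) / (2π×0.169 m) = 1.849×10^-3 H.

L ≈ 1.85 mH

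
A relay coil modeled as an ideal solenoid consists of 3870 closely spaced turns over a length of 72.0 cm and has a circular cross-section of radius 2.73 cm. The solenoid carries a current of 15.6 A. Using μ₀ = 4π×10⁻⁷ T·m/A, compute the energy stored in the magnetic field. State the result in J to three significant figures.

A = πr² = π(2.730×10^-2 m)² = 2.341×10^-3 m².
L = μ₀N²A/ℓ = (4π×10⁻⁷)(3870)²(2.341×10^-3)/(0.72) = 6.120×10^-2 H.
U = ½LI² = ½(6.120×10^-2)(15.6)² = 7.447 J.

U ≈ 7.45 J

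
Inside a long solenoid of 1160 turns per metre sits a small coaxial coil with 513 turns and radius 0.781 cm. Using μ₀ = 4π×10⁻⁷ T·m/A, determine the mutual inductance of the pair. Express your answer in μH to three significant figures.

M ≈ 143 μH

The outer solenoid produces a uniform field B₁ = μ₀n₁I₁ across the inner coil,
so the flux linkage is N₂Φ = N₂B₁A₂ = μ₀n₁N₂A₂·I₁, giving M = μ₀n₁N₂A₂.
A₂ = πr² = π(7.810×10^-3 m)² = 1.916×10^-4 m².
M = (4π×10⁻⁷)(1160)(513)(1.916×10^-4) = 1.433×10^-4 H.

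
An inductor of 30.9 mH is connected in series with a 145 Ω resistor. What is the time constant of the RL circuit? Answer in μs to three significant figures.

τ ≈ 213 μs

τ = L/R = (3.090×10^-2 H)/(145 Ω) = 2.131×10^-4 s.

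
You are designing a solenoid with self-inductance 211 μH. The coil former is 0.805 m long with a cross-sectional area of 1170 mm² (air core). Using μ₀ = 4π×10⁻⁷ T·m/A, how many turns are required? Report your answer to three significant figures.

N ≈ 340 turns

A = 1170 mm² = 1.170×10^-3 m².
From L = μ₀N²A/ℓ, N = √(Lℓ / (μ₀A)).
N = √[(2.110×10^-4)(0.805) / ((4π×10⁻⁷)×1.170×10^-3)] = √(1.155×10^5) ≈ 339.9.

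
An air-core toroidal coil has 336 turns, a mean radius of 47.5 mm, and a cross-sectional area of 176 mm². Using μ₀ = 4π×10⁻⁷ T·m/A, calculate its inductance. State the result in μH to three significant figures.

L ≈ 83.7 μH

For a thin toroid, L = μ₀N²A/(2πR).
L = (4π×10⁻⁷)(336)²(1.760×10^-4) / (2π×4.750×10^-2 m) = 8.366×10^-5 H.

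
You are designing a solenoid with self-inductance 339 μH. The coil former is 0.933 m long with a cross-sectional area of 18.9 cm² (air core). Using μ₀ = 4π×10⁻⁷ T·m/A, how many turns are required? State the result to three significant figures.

N ≈ 365 turns

A = 18.9 cm² = 1.890×10^-3 m².
From L = μ₀N²A/ℓ, N = √(Lℓ / (μ₀A)).
N = √[(3.390×10^-4)(0.933) / ((4π×10⁻⁷)×1.890×10^-3)] = √(1.332×10^5) ≈ 364.9.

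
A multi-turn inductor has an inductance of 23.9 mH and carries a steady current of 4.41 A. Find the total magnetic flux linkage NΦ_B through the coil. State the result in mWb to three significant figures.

NΦ_B ≈ 105 mWb

From L = NΦ_B/I, the flux linkage is NΦ_B = LI.
NΦ_B = (2.390×10^-2 H)(4.41 A) = 0.1054 Wb.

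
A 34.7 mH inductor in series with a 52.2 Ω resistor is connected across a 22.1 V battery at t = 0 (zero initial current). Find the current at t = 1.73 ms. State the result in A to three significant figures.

I ≈ 0.392 A

τ = L/R = 3.470×10^-2/52.2 = 6.648×10^-4 s; final current I_∞ = ε/R = 22.1/52.2 = 0.4234 A.
I(t) = I_∞(1 − e^(−t/τ)) with t/τ = 2.602.
I = (0.4234)(1 − e^(−2.602)) = 0.392 A.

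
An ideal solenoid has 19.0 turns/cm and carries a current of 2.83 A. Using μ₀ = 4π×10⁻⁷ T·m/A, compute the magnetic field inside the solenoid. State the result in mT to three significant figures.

Inside a long solenoid, B = μ₀nI.
B = (4π×10⁻⁷)(1.900×10^3 m⁻¹)(2.83 A) = 6.757×10^-3 T.

B ≈ 6.76 mT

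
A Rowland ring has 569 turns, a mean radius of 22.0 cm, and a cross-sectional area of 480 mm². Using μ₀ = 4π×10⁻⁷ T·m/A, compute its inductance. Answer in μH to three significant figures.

L ≈ 141 μH

For a thin toroid, L = μ₀N²A/(2πR).
L = (4π×10⁻⁷)(569)²(4.800×10^-4) / (2π×0.22 m) = 1.413×10^-4 H.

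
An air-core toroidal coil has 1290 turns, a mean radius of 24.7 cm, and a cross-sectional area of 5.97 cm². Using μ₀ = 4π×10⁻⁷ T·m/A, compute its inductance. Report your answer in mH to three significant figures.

L ≈ 0.804 mH

For a thin toroid, L = μ₀N²A/(2πR).
L = (4π×10⁻⁷)(1290)²(5.970×10^-4) / (2π×0.247 m) = 8.044×10^-4 H.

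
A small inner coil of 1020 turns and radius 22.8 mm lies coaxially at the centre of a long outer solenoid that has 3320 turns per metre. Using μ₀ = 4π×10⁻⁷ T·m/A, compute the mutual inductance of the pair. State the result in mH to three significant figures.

M ≈ 6.95 mH

The outer solenoid produces a uniform field B₁ = μ₀n₁I₁ across the inner coil,
so the flux linkage is N₂Φ = N₂B₁A₂ = μ₀n₁N₂A₂·I₁, giving M = μ₀n₁N₂A₂.
A₂ = πr² = π(2.280×10^-2 m)² = 1.633×10^-3 m².
M = (4π×10⁻⁷)(3320)(1020)(1.633×10^-3) = 6.950×10^-3 H.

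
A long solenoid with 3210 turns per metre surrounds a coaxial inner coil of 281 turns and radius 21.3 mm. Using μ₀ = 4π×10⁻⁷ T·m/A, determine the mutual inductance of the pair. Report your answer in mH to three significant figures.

M ≈ 1.62 mH

The outer solenoid produces a uniform field B₁ = μ₀n₁I₁ across the inner coil,
so the flux linkage is N₂Φ = N₂B₁A₂ = μ₀n₁N₂A₂·I₁, giving M = μ₀n₁N₂A₂.
A₂ = πr² = π(2.130×10^-2 m)² = 1.425×10^-3 m².
M = (4π×10⁻⁷)(3210)(281)(1.425×10^-3) = 1.616×10^-3 H.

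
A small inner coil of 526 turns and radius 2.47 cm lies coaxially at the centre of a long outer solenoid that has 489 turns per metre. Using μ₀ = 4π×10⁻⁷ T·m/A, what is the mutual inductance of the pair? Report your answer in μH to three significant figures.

The outer solenoid produces a uniform field B₁ = μ₀n₁I₁ across the inner coil,
so the flux linkage is N₂Φ = N₂B₁A₂ = μ₀n₁N₂A₂·I₁, giving M = μ₀n₁N₂A₂.
A₂ = πr² = π(2.470×10^-2 m)² = 1.917×10^-3 m².
M = (4π×10⁻⁷)(489)(526)(1.917×10^-3) = 6.195×10^-4 H.

M ≈ 620 μH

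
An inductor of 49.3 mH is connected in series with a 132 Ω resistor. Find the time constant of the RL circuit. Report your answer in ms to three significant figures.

τ ≈ 0.373 ms

τ = L/R = (4.930×10^-2 H)/(132 Ω) = 3.7348×10^-4 s.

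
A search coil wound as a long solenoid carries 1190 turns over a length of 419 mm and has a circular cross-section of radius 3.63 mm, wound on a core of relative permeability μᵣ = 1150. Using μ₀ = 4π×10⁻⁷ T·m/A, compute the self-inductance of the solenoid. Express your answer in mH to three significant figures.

A = πr² = π(3.630×10^-3 m)² = 4.140×10^-5 m².
For a long solenoid, L = μ₀μᵣN²A/ℓ.
L = (4π×10⁻⁷)(1150)(1190)²(4.140×10^-5)/(0.419 m) = 0.2022 H.

L ≈ 202 mH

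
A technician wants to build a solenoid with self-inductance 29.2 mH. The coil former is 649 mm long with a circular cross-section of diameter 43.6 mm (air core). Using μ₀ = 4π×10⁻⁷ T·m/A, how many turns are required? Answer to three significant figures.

N ≈ 3180 turns

A = π(d/2)² = π(2.180×10^-2 m)² = 1.493×10^-3 m².
From L = μ₀N²A/ℓ, N = √(Lℓ / (μ₀A)).
N = √[(2.920×10^-2)(0.649) / ((4π×10⁻⁷)×1.493×10^-3)] = √(1.010×10^7) ≈ 3178.2.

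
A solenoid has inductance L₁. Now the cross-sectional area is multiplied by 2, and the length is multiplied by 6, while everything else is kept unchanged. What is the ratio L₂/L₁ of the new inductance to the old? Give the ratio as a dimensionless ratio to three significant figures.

For a solenoid, L ∝ μᵣN²A/ℓ.
L₂/L₁ = (2) × (6)^-1 = 0.333.

L₂/L₁ = 0.333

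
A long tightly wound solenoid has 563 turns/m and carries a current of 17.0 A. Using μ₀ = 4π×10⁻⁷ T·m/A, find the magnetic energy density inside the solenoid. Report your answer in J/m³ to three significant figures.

u ≈ 57.6 J/m³

B = μ₀nI = (4π×10⁻⁷)(563)(17.0) = 1.203×10^-2 T.
u = B²/(2μ₀) = (1.203×10^-2)²/(2×4π×10⁻⁷) = 57.56 J/m³.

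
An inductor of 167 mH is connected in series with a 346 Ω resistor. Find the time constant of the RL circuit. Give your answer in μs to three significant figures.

τ = L/R = (0.167 H)/(346 Ω) = 4.827×10^-4 s.

τ ≈ 483 μs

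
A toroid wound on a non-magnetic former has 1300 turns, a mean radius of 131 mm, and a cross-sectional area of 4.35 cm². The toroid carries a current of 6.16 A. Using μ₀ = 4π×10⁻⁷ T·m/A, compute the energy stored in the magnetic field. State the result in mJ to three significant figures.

L = μ₀N²A/(2πR) = (4π×10⁻⁷)(1300)²(4.350×10^-4)/(2π×0.131) = 1.122×10^-3 H.
U = ½LI² = ½(1.122×10^-3)(6.16)² = 2.129×10^-2 J.

U ≈ 21.3 mJ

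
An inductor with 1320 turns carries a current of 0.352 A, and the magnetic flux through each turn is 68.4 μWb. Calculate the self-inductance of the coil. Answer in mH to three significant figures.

L ≈ 257 mH

Self-inductance is defined by L = NΦ_B/I (flux linkage over current).
L = (1320)(6.840×10^-5 Wb)/(0.352 A) = 0.2565 H.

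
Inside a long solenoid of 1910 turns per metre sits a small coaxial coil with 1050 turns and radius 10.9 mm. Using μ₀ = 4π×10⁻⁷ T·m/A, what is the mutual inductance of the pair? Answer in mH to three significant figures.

M ≈ 0.941 mH

The outer solenoid produces a uniform field B₁ = μ₀n₁I₁ across the inner coil,
so the flux linkage is N₂Φ = N₂B₁A₂ = μ₀n₁N₂A₂·I₁, giving M = μ₀n₁N₂A₂.
A₂ = πr² = π(1.090×10^-2 m)² = 3.733×10^-4 m².
M = (4π×10⁻⁷)(1910)(1050)(3.733×10^-4) = 9.407×10^-4 H.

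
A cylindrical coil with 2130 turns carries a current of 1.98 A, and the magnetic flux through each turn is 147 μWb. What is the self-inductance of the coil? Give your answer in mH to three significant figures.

Self-inductance is defined by L = NΦ_B/I (flux linkage over current).
L = (2130)(1.470×10^-4 Wb)/(1.98 A) = 0.1581 H.

L ≈ 158 mH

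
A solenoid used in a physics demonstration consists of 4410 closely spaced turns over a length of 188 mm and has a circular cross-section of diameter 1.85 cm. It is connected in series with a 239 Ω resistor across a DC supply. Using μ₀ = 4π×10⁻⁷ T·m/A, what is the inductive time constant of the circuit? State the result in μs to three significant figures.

A = π(d/2)² = π(9.250×10^-3 m)² = 2.688×10^-4 m².
L = μ₀N²A/ℓ = (4π×10⁻⁷)(4410)²(2.688×10^-4)/(0.188) = 3.494×10^-2 H.
τ = L/R = (3.494×10^-2)/(239) = 1.462×10^-4 s.

τ ≈ 146 μs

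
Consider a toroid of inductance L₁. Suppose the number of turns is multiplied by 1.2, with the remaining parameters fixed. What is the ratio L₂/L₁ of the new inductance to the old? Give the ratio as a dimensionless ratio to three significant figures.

For a toroid, L ∝ μᵣN²A/R.
L₂/L₁ = (1.2)^2 = 1.44.

L₂/L₁ = 1.44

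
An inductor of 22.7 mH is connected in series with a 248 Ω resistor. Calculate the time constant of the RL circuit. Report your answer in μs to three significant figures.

τ ≈ 91.5 μs

τ = L/R = (2.270×10^-2 H)/(248 Ω) = 9.153×10^-5 s.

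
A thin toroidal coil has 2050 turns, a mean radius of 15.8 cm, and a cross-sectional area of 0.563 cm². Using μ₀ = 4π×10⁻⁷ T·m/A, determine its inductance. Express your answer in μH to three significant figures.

For a thin toroid, L = μ₀N²A/(2πR).
L = (4π×10⁻⁷)(2050)²(5.630×10^-5) / (2π×0.158 m) = 2.9949×10^-4 H.

L ≈ 299 μH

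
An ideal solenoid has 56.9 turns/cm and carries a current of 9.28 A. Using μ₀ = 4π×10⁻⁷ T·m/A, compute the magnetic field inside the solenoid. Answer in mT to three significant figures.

Inside a long solenoid, B = μ₀nI.
B = (4π×10⁻⁷)(5.690×10^3 m⁻¹)(9.28 A) = 6.635×10^-2 T.

B ≈ 66.4 mT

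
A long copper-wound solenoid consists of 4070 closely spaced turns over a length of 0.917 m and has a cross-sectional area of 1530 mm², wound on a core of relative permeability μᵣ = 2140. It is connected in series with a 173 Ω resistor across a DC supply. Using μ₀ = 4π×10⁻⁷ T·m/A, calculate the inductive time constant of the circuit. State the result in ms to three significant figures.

A = 1530 mm² = 1.530×10^-3 m².
L = μ₀μᵣN²A/ℓ = (4π×10⁻⁷)(2140)(4070)²(1.530×10^-3)/(0.917) = 74.32 H.
τ = L/R = (74.32)/(173) = 0.4296 s.

τ ≈ 430 ms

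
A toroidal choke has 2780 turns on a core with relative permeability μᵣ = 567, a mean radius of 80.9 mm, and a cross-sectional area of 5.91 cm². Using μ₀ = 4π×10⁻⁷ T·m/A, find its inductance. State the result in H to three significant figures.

L ≈ 6.40 H

For a thin toroid, L = μ₀μᵣN²A/(2πR).
L = (4π×10⁻⁷)(567)(2780)²(5.910×10^-4) / (2π×8.090×10^-2 m) = 6.402 H.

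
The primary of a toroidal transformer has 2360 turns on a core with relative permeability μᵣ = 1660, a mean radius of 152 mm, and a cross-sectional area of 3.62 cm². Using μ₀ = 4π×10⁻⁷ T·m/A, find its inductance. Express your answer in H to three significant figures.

L ≈ 4.40 H

For a thin toroid, L = μ₀μᵣN²A/(2πR).
L = (4π×10⁻⁷)(1660)(2360)²(3.620×10^-4) / (2π×0.152 m) = 4.404 H.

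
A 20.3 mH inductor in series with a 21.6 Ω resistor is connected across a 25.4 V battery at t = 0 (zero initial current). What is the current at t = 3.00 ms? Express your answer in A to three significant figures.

I ≈ 1.13 A

τ = L/R = 2.030×10^-2/21.6 = 9.398×10^-4 s; final current I_∞ = ε/R = 25.4/21.6 = 1.176 A.
I(t) = I_∞(1 − e^(−t/τ)) with t/τ = 3.192.
I = (1.176)(1 − e^(−3.192)) = 1.128 A.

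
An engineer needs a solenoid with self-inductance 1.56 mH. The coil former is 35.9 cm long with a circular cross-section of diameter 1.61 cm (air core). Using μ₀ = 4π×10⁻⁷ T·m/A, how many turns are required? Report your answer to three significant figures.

N ≈ 1480 turns

A = π(d/2)² = π(8.050×10^-3 m)² = 2.036×10^-4 m².
From L = μ₀N²A/ℓ, N = √(Lℓ / (μ₀A)).
N = √[(1.560×10^-3)(0.359) / ((4π×10⁻⁷)×2.036×10^-4)] = √(2.189×10^6) ≈ 1479.6.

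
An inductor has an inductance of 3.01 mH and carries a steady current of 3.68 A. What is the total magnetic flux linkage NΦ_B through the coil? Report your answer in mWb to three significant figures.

From L = NΦ_B/I, the flux linkage is NΦ_B = LI.
NΦ_B = (3.010×10^-3 H)(3.68 A) = 1.108×10^-2 Wb.

NΦ_B ≈ 11.1 mWb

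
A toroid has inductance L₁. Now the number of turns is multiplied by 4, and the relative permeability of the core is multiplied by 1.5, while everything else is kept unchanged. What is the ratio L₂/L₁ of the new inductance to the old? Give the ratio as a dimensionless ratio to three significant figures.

For a toroid, L ∝ μᵣN²A/R.
L₂/L₁ = (4)^2 × (1.5) = 24.0.

L₂/L₁ = 24.0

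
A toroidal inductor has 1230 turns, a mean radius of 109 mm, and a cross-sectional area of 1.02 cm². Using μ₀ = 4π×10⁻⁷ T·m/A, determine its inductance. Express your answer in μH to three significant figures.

For a thin toroid, L = μ₀N²A/(2πR).
L = (4π×10⁻⁷)(1230)²(1.020×10^-4) / (2π×0.109 m) = 2.831×10^-4 H.

L ≈ 283 μH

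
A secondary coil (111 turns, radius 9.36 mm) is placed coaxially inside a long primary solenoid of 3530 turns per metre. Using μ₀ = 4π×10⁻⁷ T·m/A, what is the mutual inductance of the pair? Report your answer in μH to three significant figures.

M ≈ 136 μH

The outer solenoid produces a uniform field B₁ = μ₀n₁I₁ across the inner coil,
so the flux linkage is N₂Φ = N₂B₁A₂ = μ₀n₁N₂A₂·I₁, giving M = μ₀n₁N₂A₂.
A₂ = πr² = π(9.360×10^-3 m)² = 2.752×10^-4 m².
M = (4π×10⁻⁷)(3530)(111)(2.752×10^-4) = 1.355×10^-4 H.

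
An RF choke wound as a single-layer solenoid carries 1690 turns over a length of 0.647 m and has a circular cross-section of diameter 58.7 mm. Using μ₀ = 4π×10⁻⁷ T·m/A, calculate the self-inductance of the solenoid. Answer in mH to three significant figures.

A = π(d/2)² = π(2.935×10^-2 m)² = 2.706×10^-3 m².
For a long solenoid, L = μ₀N²A/ℓ.
L = (4π×10⁻⁷)(1690)²(2.706×10^-3)/(0.647 m) = 1.501×10^-2 H.

L ≈ 15.0 mH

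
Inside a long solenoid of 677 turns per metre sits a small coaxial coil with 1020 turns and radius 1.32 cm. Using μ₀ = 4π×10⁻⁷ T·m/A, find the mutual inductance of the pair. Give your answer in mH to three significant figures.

M ≈ 0.475 mH

The outer solenoid produces a uniform field B₁ = μ₀n₁I₁ across the inner coil,
so the flux linkage is N₂Φ = N₂B₁A₂ = μ₀n₁N₂A₂·I₁, giving M = μ₀n₁N₂A₂.
A₂ = πr² = π(1.320×10^-2 m)² = 5.474×10^-4 m².
M = (4π×10⁻⁷)(677)(1020)(5.474×10^-4) = 4.750×10^-4 H.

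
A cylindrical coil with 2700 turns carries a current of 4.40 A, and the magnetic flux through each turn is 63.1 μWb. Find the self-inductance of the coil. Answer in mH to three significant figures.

Self-inductance is defined by L = NΦ_B/I (flux linkage over current).
L = (2700)(6.310×10^-5 Wb)/(4.40 A) = 3.872×10^-2 H.

L ≈ 38.7 mH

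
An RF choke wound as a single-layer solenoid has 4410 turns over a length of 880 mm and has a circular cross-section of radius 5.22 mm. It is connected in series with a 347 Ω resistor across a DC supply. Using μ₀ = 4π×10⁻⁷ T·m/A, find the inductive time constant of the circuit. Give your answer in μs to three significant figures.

A = πr² = π(5.220×10^-3 m)² = 8.560×10^-5 m².
L = μ₀N²A/ℓ = (4π×10⁻⁷)(4410)²(8.560×10^-5)/(0.88) = 2.377×10^-3 H.
τ = L/R = (2.377×10^-3)/(347) = 6.851×10^-6 s.

τ ≈ 6.85 μs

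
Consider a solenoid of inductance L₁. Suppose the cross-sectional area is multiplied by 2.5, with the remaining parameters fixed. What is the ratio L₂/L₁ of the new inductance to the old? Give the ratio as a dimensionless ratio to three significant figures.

For a solenoid, L ∝ μᵣN²A/ℓ.
L₂/L₁ = (2.5) = 2.50.

L₂/L₁ = 2.50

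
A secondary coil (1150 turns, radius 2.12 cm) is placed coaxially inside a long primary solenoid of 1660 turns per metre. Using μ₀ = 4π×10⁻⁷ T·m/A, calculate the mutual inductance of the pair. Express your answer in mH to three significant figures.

M ≈ 3.39 mH

The outer solenoid produces a uniform field B₁ = μ₀n₁I₁ across the inner coil,
so the flux linkage is N₂Φ = N₂B₁A₂ = μ₀n₁N₂A₂·I₁, giving M = μ₀n₁N₂A₂.
A₂ = πr² = π(2.120×10^-2 m)² = 1.412×10^-3 m².
M = (4π×10⁻⁷)(1660)(1150)(1.412×10^-3) = 3.387×10^-3 H.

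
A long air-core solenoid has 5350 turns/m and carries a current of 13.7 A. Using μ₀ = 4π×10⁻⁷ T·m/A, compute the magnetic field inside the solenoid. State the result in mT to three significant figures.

Inside a long solenoid, B = μ₀nI.
B = (4π×10⁻⁷)(5.350×10^3 m⁻¹)(13.7 A) = 9.211×10^-2 T.

B ≈ 92.1 mT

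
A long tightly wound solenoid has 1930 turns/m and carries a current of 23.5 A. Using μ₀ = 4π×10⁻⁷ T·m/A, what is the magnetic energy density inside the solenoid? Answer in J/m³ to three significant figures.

B = μ₀nI = (4π×10⁻⁷)(1.930×10^3)(23.5) = 5.699×10^-2 T.
u = B²/(2μ₀) = (5.699×10^-2)²/(2×4π×10⁻⁷) = 1.292×10^3 J/m³.

u ≈ 1290 J/m³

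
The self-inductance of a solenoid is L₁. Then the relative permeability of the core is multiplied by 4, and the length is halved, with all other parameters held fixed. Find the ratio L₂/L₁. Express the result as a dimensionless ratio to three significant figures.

For a solenoid, L ∝ μᵣN²A/ℓ.
L₂/L₁ = (4) × (0.5)^-1 = 8.00.

L₂/L₁ = 8.00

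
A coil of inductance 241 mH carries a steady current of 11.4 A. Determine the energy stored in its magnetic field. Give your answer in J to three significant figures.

Stored magnetic energy: U = ½LI².
U = ½(0.241 H)(11.4 A)² = 15.66 J.

U ≈ 15.7 J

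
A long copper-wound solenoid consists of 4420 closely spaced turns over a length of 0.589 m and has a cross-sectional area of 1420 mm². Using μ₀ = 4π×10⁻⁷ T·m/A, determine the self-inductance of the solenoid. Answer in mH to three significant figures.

L ≈ 59.2 mH

A = 1420 mm² = 1.420×10^-3 m².
For a long solenoid, L = μ₀N²A/ℓ.
L = (4π×10⁻⁷)(4420)²(1.420×10^-3)/(0.589 m) = 5.919×10^-2 H.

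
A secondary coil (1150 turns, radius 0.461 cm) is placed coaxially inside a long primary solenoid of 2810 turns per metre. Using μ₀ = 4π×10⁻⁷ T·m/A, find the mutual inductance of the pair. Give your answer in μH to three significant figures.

M ≈ 271 μH

The outer solenoid produces a uniform field B₁ = μ₀n₁I₁ across the inner coil,
so the flux linkage is N₂Φ = N₂B₁A₂ = μ₀n₁N₂A₂·I₁, giving M = μ₀n₁N₂A₂.
A₂ = πr² = π(4.610×10^-3 m)² = 6.677×10^-5 m².
M = (4π×10⁻⁷)(2810)(1150)(6.677×10^-5) = 2.711×10^-4 H.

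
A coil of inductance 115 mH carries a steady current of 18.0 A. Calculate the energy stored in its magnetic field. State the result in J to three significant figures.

Stored magnetic energy: U = ½LI².
U = ½(0.115 H)(18.0 A)² = 18.63 J.

U ≈ 18.6 J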